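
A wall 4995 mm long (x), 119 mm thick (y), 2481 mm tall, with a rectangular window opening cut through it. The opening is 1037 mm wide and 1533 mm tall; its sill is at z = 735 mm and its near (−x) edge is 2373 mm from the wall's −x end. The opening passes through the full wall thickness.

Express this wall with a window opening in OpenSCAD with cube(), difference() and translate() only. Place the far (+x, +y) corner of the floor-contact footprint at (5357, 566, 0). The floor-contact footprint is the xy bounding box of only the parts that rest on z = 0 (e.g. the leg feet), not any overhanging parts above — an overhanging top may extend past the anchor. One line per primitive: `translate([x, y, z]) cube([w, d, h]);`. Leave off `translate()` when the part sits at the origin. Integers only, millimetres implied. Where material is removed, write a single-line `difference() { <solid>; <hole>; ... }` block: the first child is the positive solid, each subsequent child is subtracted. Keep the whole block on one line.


difference() { translate([362, 447, 0]) cube([4995, 119, 2481]); translate([2735, 447, 735]) cube([1037, 119, 1533]); }


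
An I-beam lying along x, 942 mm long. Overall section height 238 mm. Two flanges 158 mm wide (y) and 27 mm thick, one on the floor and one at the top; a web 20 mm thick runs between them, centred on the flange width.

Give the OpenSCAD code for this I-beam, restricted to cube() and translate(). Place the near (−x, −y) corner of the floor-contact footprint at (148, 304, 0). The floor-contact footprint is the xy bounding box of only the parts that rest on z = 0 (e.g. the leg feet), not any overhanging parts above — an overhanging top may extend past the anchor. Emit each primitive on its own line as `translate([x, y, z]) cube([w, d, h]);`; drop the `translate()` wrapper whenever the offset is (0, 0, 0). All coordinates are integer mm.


translate([148, 304, 0]) cube([942, 158, 27]);
translate([148, 373, 27]) cube([942, 20, 184]);
translate([148, 304, 211]) cube([942, 158, 27]);


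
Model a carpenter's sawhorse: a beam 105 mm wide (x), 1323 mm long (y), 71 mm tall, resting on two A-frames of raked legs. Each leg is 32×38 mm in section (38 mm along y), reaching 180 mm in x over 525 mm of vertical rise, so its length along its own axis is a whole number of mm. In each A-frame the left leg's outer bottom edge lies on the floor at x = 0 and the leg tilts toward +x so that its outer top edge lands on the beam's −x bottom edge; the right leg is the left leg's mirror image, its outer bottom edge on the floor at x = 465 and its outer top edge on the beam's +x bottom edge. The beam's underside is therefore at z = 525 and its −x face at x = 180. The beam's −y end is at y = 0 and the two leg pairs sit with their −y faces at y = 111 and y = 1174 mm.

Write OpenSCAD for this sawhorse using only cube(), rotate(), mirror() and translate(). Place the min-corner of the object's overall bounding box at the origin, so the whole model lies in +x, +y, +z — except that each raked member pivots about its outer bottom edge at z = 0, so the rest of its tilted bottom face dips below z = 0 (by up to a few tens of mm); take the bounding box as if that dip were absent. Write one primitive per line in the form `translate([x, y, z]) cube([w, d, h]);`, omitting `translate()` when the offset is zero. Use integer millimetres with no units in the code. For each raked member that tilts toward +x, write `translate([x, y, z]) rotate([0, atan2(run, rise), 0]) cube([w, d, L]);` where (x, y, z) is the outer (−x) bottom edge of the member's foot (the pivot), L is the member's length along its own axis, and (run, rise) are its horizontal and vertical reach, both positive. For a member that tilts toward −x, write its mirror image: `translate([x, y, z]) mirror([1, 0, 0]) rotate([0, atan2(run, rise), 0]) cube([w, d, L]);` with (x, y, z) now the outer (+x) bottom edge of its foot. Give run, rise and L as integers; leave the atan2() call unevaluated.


translate([180, 0, 525]) cube([105, 1323, 71]);
translate([0, 111, 0]) rotate([0, atan2(180, 525), 0]) cube([32, 38, 555]);
translate([465, 111, 0]) mirror([1, 0, 0]) rotate([0, atan2(180, 525), 0]) cube([32, 38, 555]);
translate([0, 1174, 0]) rotate([0, atan2(180, 525), 0]) cube([32, 38, 555]);
translate([465, 1174, 0]) mirror([1, 0, 0]) rotate([0, atan2(180, 525), 0]) cube([32, 38, 555]);


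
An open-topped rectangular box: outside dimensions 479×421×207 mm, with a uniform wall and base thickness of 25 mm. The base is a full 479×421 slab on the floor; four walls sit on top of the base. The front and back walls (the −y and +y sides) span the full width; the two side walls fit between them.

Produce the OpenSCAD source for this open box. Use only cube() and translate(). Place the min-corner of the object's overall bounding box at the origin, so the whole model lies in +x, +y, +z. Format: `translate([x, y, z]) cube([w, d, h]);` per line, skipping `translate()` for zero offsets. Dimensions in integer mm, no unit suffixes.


cube([479, 421, 25]);
translate([0, 0, 25]) cube([479, 25, 182]);
translate([0, 396, 25]) cube([479, 25, 182]);
translate([0, 25, 25]) cube([25, 371, 182]);
translate([454, 25, 25]) cube([25, 371, 182]);


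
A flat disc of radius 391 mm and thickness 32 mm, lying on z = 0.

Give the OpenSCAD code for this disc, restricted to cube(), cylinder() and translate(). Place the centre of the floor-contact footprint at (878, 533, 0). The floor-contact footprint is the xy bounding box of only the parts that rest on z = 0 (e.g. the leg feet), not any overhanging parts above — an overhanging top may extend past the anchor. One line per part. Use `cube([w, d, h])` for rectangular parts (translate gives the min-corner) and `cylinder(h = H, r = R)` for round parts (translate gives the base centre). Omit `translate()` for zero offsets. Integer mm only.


translate([878, 533, 0]) cylinder(h = 32, r = 391);


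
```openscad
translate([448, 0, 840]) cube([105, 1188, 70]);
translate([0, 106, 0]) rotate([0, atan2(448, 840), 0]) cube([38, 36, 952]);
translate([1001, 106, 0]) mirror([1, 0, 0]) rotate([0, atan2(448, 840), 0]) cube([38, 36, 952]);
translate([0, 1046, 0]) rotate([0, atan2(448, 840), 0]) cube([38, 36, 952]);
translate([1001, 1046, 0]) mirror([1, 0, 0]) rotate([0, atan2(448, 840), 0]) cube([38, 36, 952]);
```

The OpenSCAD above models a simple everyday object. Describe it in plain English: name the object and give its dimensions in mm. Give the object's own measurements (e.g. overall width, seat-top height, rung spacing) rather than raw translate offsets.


A sawhorse. A 105×1188×70 mm beam (x, y, z) sits on two A-frame leg pairs. Each pair is two raked legs of 38×36 mm section (36 mm along y) splaying symmetrically in x. Each leg rises 840 mm vertically over 448 mm of horizontal reach and is 952 mm long along its own axis. Every leg's outer bottom edge rests on the floor and its outer top edge meets a bottom edge of the beam — the left legs (tilting toward +x) meet the beam's −x bottom edge, the right legs (their mirror images, tilting toward −x) meet its +x bottom edge — so the leg tops tuck under the beam, the beam's underside is 840 mm above the floor, and the feet are 1001 mm apart outside-to-outside with the beam centred between them. The two leg pairs are set in 106 mm from either end of the beam.


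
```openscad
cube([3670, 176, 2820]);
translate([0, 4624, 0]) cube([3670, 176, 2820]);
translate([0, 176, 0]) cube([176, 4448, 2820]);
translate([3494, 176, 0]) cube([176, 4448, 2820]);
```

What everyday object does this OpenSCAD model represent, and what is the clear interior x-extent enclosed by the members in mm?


A house (or room) frame. The interior width is 3318 mm.

Four 2820 mm walls enclosing a rectangle with no floor or roof — a room or house frame. Outside width is 3670 mm and wall thickness is 176 mm, so the interior width is 3670 − 2 × 176 = 3318 mm.


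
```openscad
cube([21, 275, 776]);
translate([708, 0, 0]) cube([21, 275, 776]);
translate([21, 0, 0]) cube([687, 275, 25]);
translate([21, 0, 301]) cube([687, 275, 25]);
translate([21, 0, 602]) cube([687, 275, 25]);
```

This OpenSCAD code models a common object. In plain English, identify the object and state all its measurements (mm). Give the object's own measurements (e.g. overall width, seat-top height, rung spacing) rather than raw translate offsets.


An open bookshelf. Two side panels, each 21 mm thick, 275 mm deep and 776 mm tall, stand 729 mm apart (outside-to-outside). Between them sit 3 shelves, each 25 mm thick and 275 mm deep, spanning the full gap between the sides. The bottom shelf rests on the floor (its underside at z = 0) and the clear gap between one shelf's top and the next shelf's underside is 276 mm.


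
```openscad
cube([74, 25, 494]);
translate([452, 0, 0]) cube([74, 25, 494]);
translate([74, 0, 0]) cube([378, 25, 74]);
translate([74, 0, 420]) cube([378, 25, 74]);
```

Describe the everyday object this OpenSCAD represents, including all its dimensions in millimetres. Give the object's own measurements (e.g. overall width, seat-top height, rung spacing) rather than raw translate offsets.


A rectangular picture frame lying in the x–z plane (depth along y). The opening is 378 mm wide (x) by 346 mm tall (z), surrounded by a border 74 mm wide on all four sides. The frame is 25 mm deep and is made of two full-height vertical stiles with two horizontal rails fitted between them.


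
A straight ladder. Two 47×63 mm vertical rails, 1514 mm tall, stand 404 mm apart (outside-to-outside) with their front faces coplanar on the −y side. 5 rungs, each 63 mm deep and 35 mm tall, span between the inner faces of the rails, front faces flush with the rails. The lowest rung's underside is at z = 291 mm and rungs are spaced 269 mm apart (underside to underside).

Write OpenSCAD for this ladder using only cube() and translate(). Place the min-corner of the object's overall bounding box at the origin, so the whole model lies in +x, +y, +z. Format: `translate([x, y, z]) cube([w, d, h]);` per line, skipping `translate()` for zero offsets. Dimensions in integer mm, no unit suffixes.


cube([47, 63, 1514]);
translate([357, 0, 0]) cube([47, 63, 1514]);
translate([47, 0, 291]) cube([310, 63, 35]);
translate([47, 0, 560]) cube([310, 63, 35]);
translate([47, 0, 829]) cube([310, 63, 35]);
translate([47, 0, 1098]) cube([310, 63, 35]);
translate([47, 0, 1367]) cube([310, 63, 35]);


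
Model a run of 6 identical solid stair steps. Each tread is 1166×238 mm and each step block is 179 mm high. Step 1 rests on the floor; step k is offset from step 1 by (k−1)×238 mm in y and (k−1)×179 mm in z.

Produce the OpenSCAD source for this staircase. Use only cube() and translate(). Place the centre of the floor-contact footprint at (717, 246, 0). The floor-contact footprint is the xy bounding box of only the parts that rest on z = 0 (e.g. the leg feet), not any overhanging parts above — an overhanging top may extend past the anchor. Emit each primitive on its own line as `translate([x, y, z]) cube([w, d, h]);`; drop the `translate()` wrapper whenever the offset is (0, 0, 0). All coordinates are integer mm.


translate([134, 127, 0]) cube([1166, 238, 179]);
translate([134, 365, 179]) cube([1166, 238, 179]);
translate([134, 603, 358]) cube([1166, 238, 179]);
translate([134, 841, 537]) cube([1166, 238, 179]);
translate([134, 1079, 716]) cube([1166, 238, 179]);
translate([134, 1317, 895]) cube([1166, 238, 179]);


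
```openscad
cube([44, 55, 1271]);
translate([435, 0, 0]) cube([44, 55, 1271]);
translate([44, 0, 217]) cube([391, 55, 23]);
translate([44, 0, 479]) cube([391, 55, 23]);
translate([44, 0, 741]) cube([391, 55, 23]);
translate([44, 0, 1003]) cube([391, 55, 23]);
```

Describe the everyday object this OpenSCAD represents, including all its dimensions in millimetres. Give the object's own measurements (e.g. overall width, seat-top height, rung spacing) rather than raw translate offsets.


A straight ladder. Two 44×55 mm vertical rails, 1271 mm tall, stand 479 mm apart (outside-to-outside) with their front faces coplanar on the −y side. 4 rungs, each 55 mm deep and 23 mm tall, span between the inner faces of the rails, front faces flush with the rails. The lowest rung's underside is at z = 217 mm and rungs are spaced 262 mm apart (underside to underside).


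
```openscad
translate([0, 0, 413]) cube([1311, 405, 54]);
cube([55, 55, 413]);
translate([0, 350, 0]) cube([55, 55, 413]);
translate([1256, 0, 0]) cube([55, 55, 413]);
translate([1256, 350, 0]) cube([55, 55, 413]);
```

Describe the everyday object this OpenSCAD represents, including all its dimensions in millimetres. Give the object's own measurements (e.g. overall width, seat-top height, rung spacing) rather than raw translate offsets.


A bench: a 1311×405 mm seat slab, 54 mm thick, top at z = 467 mm, on four 55×55 mm square legs flush with the seat corners and standing on z = 0.


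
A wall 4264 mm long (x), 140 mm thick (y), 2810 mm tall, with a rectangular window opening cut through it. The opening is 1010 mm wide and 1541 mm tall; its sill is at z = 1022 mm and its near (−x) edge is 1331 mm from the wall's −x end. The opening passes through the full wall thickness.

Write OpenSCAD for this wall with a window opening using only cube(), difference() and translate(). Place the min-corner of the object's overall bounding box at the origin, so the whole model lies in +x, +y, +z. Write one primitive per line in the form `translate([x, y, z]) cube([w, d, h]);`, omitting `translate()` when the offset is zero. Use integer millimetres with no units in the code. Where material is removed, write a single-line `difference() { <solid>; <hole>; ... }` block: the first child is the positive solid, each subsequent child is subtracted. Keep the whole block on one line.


difference() { cube([4264, 140, 2810]); translate([1331, 0, 1022]) cube([1010, 140, 1541]); }


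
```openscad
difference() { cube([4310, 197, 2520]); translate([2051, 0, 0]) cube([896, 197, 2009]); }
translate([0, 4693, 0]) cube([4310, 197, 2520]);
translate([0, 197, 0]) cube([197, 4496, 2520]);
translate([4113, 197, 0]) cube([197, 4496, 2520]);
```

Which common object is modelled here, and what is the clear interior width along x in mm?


A single room. The interior width is 3916 mm.

Four walls enclosing a rectangle with a door in the front wall — a room. Outside width 4310 minus two 197 mm walls gives 3916 mm.


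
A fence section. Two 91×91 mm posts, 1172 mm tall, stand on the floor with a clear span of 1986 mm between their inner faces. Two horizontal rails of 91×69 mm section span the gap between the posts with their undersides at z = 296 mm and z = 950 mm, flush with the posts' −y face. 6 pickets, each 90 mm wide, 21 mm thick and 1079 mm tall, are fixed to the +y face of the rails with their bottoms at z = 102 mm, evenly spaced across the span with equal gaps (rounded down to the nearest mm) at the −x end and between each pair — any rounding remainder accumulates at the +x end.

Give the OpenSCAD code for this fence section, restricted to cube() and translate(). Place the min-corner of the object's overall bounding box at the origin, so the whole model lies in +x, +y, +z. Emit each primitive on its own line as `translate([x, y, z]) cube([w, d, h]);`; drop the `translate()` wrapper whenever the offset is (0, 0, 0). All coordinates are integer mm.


cube([91, 91, 1172]);
translate([2077, 0, 0]) cube([91, 91, 1172]);
translate([91, 0, 296]) cube([1986, 91, 69]);
translate([91, 0, 950]) cube([1986, 91, 69]);
translate([297, 91, 102]) cube([90, 21, 1079]);
translate([593, 91, 102]) cube([90, 21, 1079]);
translate([889, 91, 102]) cube([90, 21, 1079]);
translate([1185, 91, 102]) cube([90, 21, 1079]);
translate([1481, 91, 102]) cube([90, 21, 1079]);
translate([1777, 91, 102]) cube([90, 21, 1079]);


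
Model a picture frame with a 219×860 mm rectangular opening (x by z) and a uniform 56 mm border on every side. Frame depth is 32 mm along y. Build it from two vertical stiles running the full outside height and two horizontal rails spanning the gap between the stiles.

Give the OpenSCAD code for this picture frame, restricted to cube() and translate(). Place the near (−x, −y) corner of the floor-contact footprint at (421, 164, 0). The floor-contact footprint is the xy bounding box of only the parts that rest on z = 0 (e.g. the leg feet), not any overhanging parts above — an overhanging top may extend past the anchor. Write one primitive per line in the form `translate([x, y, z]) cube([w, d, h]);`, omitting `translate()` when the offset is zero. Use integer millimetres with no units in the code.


translate([421, 164, 0]) cube([56, 32, 972]);
translate([696, 164, 0]) cube([56, 32, 972]);
translate([477, 164, 0]) cube([219, 32, 56]);
translate([477, 164, 916]) cube([219, 32, 56]);


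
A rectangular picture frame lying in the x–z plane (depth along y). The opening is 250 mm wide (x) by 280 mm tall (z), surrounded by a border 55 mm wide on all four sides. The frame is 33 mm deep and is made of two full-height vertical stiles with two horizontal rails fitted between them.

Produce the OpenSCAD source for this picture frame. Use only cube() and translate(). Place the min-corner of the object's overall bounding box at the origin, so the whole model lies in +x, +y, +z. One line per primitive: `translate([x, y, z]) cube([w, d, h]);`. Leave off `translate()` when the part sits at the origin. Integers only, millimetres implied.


cube([55, 33, 390]);
translate([305, 0, 0]) cube([55, 33, 390]);
translate([55, 0, 0]) cube([250, 33, 55]);
translate([55, 0, 335]) cube([250, 33, 55]);


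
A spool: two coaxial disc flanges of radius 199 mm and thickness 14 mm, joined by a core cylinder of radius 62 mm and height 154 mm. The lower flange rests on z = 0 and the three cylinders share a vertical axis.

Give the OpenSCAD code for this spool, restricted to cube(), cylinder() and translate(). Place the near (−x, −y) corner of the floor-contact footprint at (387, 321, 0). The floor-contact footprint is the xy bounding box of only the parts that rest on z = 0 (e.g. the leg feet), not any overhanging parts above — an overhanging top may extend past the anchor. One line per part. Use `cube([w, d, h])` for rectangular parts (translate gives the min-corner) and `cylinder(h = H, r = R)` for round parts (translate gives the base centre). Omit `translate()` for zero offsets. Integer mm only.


translate([586, 520, 0]) cylinder(h = 14, r = 199);
translate([586, 520, 14]) cylinder(h = 154, r = 62);
translate([586, 520, 168]) cylinder(h = 14, r = 199);


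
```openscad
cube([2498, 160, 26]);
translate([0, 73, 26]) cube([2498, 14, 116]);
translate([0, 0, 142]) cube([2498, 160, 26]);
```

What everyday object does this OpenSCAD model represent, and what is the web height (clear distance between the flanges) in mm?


An I-beam. The web height is 116 mm.

Two wide flanges with a thin centred web — an I-beam. Overall 168 mm minus two 26 mm flanges gives a web of 168 − 2·26 = 116 mm.


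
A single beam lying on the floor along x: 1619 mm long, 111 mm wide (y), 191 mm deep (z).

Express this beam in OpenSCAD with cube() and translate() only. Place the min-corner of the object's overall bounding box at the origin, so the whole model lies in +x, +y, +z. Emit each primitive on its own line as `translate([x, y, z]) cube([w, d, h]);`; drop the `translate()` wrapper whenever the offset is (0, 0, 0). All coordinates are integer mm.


cube([1619, 111, 191]);


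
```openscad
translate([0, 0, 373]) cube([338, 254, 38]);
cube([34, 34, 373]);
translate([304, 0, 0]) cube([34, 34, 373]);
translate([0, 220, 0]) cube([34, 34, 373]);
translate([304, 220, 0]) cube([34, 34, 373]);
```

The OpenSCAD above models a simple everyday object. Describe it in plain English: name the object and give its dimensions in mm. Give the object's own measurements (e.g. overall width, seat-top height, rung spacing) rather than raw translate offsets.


A simple wooden stool: a rectangular seat 338 mm (x) by 254 mm (y), 38 mm thick, top face at z = 411 mm, on four square legs, each 34×34 mm in cross-section. The legs rest on z = 0, each flush with a corner of the seat.


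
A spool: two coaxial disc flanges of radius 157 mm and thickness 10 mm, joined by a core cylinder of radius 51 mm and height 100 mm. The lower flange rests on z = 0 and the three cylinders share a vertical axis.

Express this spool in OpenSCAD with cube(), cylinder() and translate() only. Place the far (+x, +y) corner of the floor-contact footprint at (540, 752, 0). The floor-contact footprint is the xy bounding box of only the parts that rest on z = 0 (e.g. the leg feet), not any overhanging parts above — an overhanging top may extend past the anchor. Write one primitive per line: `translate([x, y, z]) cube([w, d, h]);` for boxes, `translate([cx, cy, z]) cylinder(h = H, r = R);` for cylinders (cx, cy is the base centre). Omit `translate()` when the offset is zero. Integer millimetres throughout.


translate([383, 595, 0]) cylinder(h = 10, r = 157);
translate([383, 595, 10]) cylinder(h = 100, r = 51);
translate([383, 595, 110]) cylinder(h = 10, r = 157);


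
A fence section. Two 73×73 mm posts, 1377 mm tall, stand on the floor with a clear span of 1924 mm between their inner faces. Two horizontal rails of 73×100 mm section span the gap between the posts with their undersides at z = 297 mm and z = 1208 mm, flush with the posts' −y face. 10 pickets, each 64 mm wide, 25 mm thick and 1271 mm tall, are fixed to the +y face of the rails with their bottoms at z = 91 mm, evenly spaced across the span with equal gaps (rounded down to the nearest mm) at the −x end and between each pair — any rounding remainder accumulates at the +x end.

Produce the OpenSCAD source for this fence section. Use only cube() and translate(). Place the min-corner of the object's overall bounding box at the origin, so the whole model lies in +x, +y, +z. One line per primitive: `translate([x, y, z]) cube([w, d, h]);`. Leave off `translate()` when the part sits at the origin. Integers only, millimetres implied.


cube([73, 73, 1377]);
translate([1997, 0, 0]) cube([73, 73, 1377]);
translate([73, 0, 297]) cube([1924, 73, 100]);
translate([73, 0, 1208]) cube([1924, 73, 100]);
translate([189, 73, 91]) cube([64, 25, 1271]);
translate([369, 73, 91]) cube([64, 25, 1271]);
translate([549, 73, 91]) cube([64, 25, 1271]);
translate([729, 73, 91]) cube([64, 25, 1271]);
translate([909, 73, 91]) cube([64, 25, 1271]);
translate([1089, 73, 91]) cube([64, 25, 1271]);
translate([1269, 73, 91]) cube([64, 25, 1271]);
translate([1449, 73, 91]) cube([64, 25, 1271]);
translate([1629, 73, 91]) cube([64, 25, 1271]);
translate([1809, 73, 91]) cube([64, 25, 1271]);


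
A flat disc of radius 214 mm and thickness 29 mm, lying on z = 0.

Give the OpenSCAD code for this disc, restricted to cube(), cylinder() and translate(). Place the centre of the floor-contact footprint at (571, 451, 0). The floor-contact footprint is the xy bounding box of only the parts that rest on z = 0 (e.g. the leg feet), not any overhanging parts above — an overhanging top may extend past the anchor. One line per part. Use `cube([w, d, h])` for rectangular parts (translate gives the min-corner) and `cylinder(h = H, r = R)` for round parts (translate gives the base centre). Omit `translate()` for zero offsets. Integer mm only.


translate([571, 451, 0]) cylinder(h = 29, r = 214);


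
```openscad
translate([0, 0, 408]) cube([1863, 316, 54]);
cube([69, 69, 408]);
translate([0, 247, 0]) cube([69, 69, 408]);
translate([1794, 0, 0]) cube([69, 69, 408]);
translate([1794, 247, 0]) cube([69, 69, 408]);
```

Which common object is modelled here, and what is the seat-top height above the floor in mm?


A bench. The seat-top height is 462 mm.

A long slab on four corner posts — a bench. The slab sits at z = 408 with thickness 54, so the top is 408 + 54 = 462 mm.


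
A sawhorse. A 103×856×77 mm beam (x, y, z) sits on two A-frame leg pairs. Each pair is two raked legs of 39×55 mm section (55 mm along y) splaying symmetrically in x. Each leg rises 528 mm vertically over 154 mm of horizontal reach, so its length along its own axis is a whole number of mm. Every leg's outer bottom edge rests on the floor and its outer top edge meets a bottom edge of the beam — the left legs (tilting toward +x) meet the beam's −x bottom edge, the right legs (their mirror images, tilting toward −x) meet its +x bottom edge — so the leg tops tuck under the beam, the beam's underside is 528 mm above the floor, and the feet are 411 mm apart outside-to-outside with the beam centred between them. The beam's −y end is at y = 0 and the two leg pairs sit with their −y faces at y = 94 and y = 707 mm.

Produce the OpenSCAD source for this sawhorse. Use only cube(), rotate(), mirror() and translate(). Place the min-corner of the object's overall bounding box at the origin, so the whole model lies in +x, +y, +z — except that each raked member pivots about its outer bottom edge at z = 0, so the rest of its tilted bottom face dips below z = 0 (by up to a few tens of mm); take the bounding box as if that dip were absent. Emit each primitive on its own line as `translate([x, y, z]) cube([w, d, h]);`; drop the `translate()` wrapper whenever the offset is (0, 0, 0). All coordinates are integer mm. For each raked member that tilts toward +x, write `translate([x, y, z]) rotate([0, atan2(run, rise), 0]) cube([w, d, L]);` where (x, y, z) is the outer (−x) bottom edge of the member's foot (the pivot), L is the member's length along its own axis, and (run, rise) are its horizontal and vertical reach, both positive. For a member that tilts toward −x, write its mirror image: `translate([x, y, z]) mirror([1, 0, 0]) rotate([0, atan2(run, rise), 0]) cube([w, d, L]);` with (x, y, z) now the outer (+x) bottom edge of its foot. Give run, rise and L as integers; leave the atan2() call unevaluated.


// leg length = √(154² + 528²) = 550
// right-leg outer foot x = 2·154 + 103 = 411
// beam min-corner = (154, 0, 528)
translate([154, 0, 528]) cube([103, 856, 77]);
translate([0, 94, 0]) rotate([0, atan2(154, 528), 0]) cube([39, 55, 550]);
translate([411, 94, 0]) mirror([1, 0, 0]) rotate([0, atan2(154, 528), 0]) cube([39, 55, 550]);
translate([0, 707, 0]) rotate([0, atan2(154, 528), 0]) cube([39, 55, 550]);
translate([411, 707, 0]) mirror([1, 0, 0]) rotate([0, atan2(154, 528), 0]) cube([39, 55, 550]);


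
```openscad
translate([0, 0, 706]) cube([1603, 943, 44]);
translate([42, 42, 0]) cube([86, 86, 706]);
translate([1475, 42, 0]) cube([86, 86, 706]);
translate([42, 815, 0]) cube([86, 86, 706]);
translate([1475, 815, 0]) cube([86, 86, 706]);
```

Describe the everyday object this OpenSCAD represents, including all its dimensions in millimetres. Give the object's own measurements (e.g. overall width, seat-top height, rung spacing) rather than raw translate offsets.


A table: top 1603 mm (x) × 943 mm (y), 44 mm thick, upper face at z = 750 mm, on four 86×86 mm square legs, each inset 42 mm from the nearest pair of top edges from z = 0 to the bottom of the top.


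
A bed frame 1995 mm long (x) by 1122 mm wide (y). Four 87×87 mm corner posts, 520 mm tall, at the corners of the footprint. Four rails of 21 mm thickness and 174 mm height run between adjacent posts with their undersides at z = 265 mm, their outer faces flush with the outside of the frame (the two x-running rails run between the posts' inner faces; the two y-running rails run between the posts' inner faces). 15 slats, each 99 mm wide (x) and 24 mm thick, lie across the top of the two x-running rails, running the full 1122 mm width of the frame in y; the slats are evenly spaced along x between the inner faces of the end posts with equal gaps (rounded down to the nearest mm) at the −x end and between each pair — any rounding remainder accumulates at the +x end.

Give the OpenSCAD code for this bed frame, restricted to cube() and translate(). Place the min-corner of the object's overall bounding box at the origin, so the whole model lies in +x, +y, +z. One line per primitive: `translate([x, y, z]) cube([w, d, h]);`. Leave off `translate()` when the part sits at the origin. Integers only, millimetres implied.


cube([87, 87, 520]);
translate([0, 1035, 0]) cube([87, 87, 520]);
translate([1908, 0, 0]) cube([87, 87, 520]);
translate([1908, 1035, 0]) cube([87, 87, 520]);
translate([87, 0, 265]) cube([1821, 21, 174]);
translate([87, 1101, 265]) cube([1821, 21, 174]);
translate([0, 87, 265]) cube([21, 948, 174]);
translate([1974, 87, 265]) cube([21, 948, 174]);
translate([108, 0, 439]) cube([99, 1122, 24]);
translate([228, 0, 439]) cube([99, 1122, 24]);
translate([348, 0, 439]) cube([99, 1122, 24]);
translate([468, 0, 439]) cube([99, 1122, 24]);
translate([588, 0, 439]) cube([99, 1122, 24]);
translate([708, 0, 439]) cube([99, 1122, 24]);
translate([828, 0, 439]) cube([99, 1122, 24]);
translate([948, 0, 439]) cube([99, 1122, 24]);
translate([1068, 0, 439]) cube([99, 1122, 24]);
translate([1188, 0, 439]) cube([99, 1122, 24]);
translate([1308, 0, 439]) cube([99, 1122, 24]);
translate([1428, 0, 439]) cube([99, 1122, 24]);
translate([1548, 0, 439]) cube([99, 1122, 24]);
translate([1668, 0, 439]) cube([99, 1122, 24]);
translate([1788, 0, 439]) cube([99, 1122, 24]);


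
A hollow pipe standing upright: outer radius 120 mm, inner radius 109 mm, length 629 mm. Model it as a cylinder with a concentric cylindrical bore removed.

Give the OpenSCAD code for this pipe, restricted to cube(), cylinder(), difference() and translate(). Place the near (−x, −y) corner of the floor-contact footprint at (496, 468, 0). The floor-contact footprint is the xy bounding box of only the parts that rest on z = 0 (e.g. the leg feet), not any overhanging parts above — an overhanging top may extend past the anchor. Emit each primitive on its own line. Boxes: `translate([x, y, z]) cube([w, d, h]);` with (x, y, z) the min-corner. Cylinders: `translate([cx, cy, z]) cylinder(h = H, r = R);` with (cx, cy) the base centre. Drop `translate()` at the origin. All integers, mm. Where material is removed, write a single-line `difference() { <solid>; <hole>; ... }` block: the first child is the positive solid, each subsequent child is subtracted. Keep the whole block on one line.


difference() { translate([616, 588, 0]) cylinder(h = 629, r = 120); translate([616, 588, 0]) cylinder(h = 629, r = 109); }


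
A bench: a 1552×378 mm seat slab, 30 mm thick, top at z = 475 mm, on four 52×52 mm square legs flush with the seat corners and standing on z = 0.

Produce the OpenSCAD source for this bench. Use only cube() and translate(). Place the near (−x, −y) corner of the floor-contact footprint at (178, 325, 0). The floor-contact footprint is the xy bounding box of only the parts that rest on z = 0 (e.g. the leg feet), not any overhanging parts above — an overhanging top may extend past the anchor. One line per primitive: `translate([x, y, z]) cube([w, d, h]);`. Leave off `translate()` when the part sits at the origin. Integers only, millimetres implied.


// leg_h = 475 − 30 = 445
translate([178, 325, 445]) cube([1552, 378, 30]);
translate([178, 325, 0]) cube([52, 52, 445]);
translate([178, 651, 0]) cube([52, 52, 445]);
translate([1678, 325, 0]) cube([52, 52, 445]);
translate([1678, 651, 0]) cube([52, 52, 445]);


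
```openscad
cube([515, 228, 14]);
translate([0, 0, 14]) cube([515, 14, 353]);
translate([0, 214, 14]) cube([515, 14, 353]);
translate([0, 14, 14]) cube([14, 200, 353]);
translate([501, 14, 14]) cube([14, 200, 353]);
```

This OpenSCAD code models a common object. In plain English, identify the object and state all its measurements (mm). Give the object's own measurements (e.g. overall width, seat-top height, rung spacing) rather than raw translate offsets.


An open-topped rectangular box: outside dimensions 515×228×367 mm, with a uniform wall and base thickness of 14 mm. The base is a full 515×228 slab on the floor; four walls sit on top of the base. The front and back walls (the −y and +y sides) span the full width; the two side walls fit between them.


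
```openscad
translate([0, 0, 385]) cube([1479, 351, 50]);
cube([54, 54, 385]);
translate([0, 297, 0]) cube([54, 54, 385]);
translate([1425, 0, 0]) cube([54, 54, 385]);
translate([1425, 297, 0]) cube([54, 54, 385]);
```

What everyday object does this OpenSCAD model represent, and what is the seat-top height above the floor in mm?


A bench. The seat-top height is 435 mm.

A long slab on four corner posts — a bench. The slab sits at z = 385 with thickness 50, so the top is 385 + 50 = 435 mm.


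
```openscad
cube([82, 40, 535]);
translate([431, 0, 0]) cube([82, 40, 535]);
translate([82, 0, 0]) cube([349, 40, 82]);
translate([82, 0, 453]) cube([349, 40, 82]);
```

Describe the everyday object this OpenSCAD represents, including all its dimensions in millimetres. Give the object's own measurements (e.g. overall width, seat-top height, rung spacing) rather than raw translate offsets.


A rectangular picture frame lying in the x–z plane (depth along y). The opening is 349 mm wide (x) by 371 mm tall (z), surrounded by a border 82 mm wide on all four sides. The frame is 40 mm deep and is made of two full-height vertical stiles with two horizontal rails fitted between them.


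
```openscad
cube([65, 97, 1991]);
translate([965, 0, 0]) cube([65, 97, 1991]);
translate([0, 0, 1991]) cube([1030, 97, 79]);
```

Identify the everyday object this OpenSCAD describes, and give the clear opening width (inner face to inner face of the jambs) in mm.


A door frame. The clear opening width is 900 mm.

Two 1991 mm tall posts with a header on top — a door frame. The left jamb is 65 mm wide at x = 0; the right jamb starts at x = 965. The clear opening is 965 − 65 = 900 mm.


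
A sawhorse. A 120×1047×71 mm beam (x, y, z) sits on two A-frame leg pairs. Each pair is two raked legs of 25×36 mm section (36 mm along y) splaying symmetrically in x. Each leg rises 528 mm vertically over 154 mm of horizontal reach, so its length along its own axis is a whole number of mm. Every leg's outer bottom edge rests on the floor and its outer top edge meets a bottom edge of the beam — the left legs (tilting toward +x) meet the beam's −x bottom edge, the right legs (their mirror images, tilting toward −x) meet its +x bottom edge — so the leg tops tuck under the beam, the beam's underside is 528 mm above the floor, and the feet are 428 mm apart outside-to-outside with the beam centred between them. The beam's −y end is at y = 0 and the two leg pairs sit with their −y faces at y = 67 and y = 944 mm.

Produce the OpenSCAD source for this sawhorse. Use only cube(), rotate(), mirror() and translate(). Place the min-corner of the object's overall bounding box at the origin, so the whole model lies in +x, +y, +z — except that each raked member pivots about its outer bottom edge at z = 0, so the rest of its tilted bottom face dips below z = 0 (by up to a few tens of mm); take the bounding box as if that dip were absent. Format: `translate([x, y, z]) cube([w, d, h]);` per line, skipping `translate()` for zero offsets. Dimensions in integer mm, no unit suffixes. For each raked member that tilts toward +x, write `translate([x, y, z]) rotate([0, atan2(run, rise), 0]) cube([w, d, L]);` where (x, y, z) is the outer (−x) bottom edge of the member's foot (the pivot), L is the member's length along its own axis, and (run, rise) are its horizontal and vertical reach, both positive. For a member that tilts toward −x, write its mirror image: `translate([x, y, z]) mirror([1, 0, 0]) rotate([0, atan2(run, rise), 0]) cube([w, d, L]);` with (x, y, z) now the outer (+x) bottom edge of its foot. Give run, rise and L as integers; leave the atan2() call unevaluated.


// leg length = √(154² + 528²) = 550
// right-leg outer foot x = 2·154 + 120 = 428
// beam min-corner = (154, 0, 528)
translate([154, 0, 528]) cube([120, 1047, 71]);
translate([0, 67, 0]) rotate([0, atan2(154, 528), 0]) cube([25, 36, 550]);
translate([428, 67, 0]) mirror([1, 0, 0]) rotate([0, atan2(154, 528), 0]) cube([25, 36, 550]);
translate([0, 944, 0]) rotate([0, atan2(154, 528), 0]) cube([25, 36, 550]);
translate([428, 944, 0]) mirror([1, 0, 0]) rotate([0, atan2(154, 528), 0]) cube([25, 36, 550]);


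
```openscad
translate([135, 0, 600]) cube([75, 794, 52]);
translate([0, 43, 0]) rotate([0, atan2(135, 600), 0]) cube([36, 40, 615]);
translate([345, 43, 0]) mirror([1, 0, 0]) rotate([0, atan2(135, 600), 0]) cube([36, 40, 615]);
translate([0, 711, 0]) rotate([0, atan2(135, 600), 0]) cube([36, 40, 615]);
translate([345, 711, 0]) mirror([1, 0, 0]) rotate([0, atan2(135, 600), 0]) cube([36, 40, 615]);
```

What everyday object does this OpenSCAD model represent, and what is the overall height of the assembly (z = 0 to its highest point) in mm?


A sawhorse. The overall height is 652 mm.

A beam across two mirrored pairs of raked legs — a sawhorse. The beam's underside is at z = 600 (matching the legs' vertical rise in atan2(135, 600)) and the beam is 52 mm tall, so its top is at 600 + 52 = 652 mm. The raked legs top out at the beam's underside, so that is the highest point.


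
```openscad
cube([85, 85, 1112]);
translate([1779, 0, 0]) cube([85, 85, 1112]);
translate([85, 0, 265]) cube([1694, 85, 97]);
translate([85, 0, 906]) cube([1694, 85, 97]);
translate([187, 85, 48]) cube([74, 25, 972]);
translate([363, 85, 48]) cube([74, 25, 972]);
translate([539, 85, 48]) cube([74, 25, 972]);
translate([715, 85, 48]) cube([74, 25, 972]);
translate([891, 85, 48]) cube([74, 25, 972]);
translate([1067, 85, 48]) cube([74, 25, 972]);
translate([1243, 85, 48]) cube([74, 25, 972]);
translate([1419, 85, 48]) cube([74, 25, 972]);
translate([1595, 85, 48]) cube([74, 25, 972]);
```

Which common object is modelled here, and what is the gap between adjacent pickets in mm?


A fence section. The picket gap is 102 mm.

Two posts, two rails, 9 pickets — a fence section. Span 1694 mm holds 9 pickets of 74 mm with 10 equal gaps: ⌊(1694 − 9·74) / 10⌋ = 102 mm.


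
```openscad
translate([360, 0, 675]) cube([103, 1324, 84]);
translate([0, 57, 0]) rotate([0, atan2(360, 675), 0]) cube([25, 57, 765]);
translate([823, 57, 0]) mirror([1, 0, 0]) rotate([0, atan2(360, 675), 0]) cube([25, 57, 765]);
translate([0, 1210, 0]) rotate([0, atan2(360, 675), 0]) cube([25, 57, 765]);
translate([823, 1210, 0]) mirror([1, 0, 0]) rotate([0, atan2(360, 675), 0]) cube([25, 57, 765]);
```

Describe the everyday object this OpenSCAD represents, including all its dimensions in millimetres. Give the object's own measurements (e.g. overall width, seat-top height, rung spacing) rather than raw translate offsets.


A sawhorse. A 103×1324×84 mm beam (x, y, z) sits on two A-frame leg pairs. Each pair is two raked legs of 25×57 mm section (57 mm along y) splaying symmetrically in x. Each leg rises 675 mm vertically over 360 mm of horizontal reach and is 765 mm long along its own axis. Every leg's outer bottom edge rests on the floor and its outer top edge meets a bottom edge of the beam — the left legs (tilting toward +x) meet the beam's −x bottom edge, the right legs (their mirror images, tilting toward −x) meet its +x bottom edge — so the leg tops tuck under the beam, the beam's underside is 675 mm above the floor, and the feet are 823 mm apart outside-to-outside with the beam centred between them. The two leg pairs are set in 57 mm from either end of the beam.


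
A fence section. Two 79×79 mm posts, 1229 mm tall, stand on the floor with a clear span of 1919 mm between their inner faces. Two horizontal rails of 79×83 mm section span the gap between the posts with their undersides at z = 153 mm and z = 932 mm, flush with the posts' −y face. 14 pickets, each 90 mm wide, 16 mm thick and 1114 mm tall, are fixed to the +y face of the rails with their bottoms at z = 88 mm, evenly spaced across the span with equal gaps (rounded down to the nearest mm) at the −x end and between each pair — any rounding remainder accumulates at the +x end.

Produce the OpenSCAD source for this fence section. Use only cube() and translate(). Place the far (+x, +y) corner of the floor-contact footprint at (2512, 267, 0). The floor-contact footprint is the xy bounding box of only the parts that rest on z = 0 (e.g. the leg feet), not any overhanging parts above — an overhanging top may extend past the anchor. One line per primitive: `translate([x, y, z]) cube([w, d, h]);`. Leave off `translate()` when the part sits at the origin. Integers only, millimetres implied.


translate([435, 188, 0]) cube([79, 79, 1229]);
translate([2433, 188, 0]) cube([79, 79, 1229]);
translate([514, 188, 153]) cube([1919, 79, 83]);
translate([514, 188, 932]) cube([1919, 79, 83]);
translate([557, 267, 88]) cube([90, 16, 1114]);
translate([690, 267, 88]) cube([90, 16, 1114]);
translate([823, 267, 88]) cube([90, 16, 1114]);
translate([956, 267, 88]) cube([90, 16, 1114]);
translate([1089, 267, 88]) cube([90, 16, 1114]);
translate([1222, 267, 88]) cube([90, 16, 1114]);
translate([1355, 267, 88]) cube([90, 16, 1114]);
translate([1488, 267, 88]) cube([90, 16, 1114]);
translate([1621, 267, 88]) cube([90, 16, 1114]);
translate([1754, 267, 88]) cube([90, 16, 1114]);
translate([1887, 267, 88]) cube([90, 16, 1114]);
translate([2020, 267, 88]) cube([90, 16, 1114]);
translate([2153, 267, 88]) cube([90, 16, 1114]);
translate([2286, 267, 88]) cube([90, 16, 1114]);
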